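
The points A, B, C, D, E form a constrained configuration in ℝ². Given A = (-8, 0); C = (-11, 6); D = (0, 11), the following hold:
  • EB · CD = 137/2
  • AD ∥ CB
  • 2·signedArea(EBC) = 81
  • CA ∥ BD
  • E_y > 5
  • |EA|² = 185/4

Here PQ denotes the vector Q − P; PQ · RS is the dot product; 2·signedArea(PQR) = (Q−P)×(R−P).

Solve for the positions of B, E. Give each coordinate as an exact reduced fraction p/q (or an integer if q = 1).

B = (-3, 17)
E = (-4, 11/2)

1. B_x = -3  [CA ∥ BD ∩ AD ∥ CB]
2. B_y = 17  [CA ∥ BD ∩ AD ∥ CB]
   → B = (-3, 17)
3. E_x = -4  [2·signedArea(EBC) = 81 ∩ EB · CD = 137/2]
4. E_y = 11/2  [2·signedArea(EBC) = 81 ∩ EB · CD = 137/2]
   → E = (-4, 11/2)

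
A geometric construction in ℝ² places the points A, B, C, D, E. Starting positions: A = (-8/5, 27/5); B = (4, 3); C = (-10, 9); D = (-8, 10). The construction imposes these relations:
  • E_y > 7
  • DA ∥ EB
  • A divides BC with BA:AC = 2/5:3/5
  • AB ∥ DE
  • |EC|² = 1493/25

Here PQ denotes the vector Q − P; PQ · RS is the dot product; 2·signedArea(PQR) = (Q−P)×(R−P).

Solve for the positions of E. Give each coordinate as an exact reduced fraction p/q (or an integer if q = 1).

1. E_x = -12/5  [DA ∥ EB ∩ AB ∥ DE]
2. E_y = 38/5  [DA ∥ EB ∩ AB ∥ DE]
   → E = (-12/5, 38/5)

E = (-12/5, 38/5)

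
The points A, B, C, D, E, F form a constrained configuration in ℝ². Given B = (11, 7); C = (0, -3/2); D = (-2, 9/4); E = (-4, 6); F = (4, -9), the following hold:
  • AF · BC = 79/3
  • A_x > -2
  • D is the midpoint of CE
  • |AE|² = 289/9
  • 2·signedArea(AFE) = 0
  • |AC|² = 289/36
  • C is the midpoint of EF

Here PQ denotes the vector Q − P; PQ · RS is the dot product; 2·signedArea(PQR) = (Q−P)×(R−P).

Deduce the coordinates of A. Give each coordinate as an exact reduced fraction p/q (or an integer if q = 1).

1. A_x = -4/3  [2·signedArea(AFE) = 0 ∩ AF · BC = 79/3]
2. A_y = 1  [2·signedArea(AFE) = 0 ∩ AF · BC = 79/3]
   → A = (-4/3, 1)

A = (-4/3, 1)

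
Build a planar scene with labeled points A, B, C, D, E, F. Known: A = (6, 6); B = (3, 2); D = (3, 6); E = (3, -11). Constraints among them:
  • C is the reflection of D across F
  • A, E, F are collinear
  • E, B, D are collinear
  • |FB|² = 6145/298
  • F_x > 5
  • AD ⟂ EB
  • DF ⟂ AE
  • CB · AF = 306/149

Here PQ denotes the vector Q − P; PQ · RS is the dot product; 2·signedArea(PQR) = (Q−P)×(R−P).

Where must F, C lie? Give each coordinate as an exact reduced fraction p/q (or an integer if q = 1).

1. F_x = 1761/298  [A, E, F are collinear ∩ DF ⟂ AE]
2. F_y = 1635/298  [A, E, F are collinear ∩ DF ⟂ AE]
   → F = (1761/298, 1635/298)
3. C_x = 1314/149  [C is the reflection of D across F]
4. C_y = 741/149  [C is the reflection of D across F]
   → C = (1314/149, 741/149)

C = (1314/149, 741/149)
F = (1761/298, 1635/298)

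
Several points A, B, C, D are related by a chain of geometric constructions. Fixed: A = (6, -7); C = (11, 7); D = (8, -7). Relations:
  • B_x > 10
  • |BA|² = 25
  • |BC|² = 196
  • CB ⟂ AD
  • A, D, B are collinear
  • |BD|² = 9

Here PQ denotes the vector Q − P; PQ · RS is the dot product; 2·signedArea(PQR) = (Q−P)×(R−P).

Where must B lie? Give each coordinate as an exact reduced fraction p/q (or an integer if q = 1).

B = (11, -7)

1. B_x = 11  [A, D, B are collinear ∩ CB ⟂ AD]
2. B_y = -7  [A, D, B are collinear ∩ CB ⟂ AD]
   → B = (11, -7)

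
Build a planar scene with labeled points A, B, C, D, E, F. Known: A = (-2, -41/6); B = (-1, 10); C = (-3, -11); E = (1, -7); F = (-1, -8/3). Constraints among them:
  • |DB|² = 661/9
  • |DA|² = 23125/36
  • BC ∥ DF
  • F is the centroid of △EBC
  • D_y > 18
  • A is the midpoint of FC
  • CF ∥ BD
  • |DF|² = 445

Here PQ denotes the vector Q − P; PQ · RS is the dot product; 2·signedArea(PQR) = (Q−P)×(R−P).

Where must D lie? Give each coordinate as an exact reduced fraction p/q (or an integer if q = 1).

1. D_x = 1  [BC ∥ DF ∩ CF ∥ BD]
2. D_y = 55/3  [BC ∥ DF ∩ CF ∥ BD]
   → D = (1, 55/3)

D = (1, 55/3)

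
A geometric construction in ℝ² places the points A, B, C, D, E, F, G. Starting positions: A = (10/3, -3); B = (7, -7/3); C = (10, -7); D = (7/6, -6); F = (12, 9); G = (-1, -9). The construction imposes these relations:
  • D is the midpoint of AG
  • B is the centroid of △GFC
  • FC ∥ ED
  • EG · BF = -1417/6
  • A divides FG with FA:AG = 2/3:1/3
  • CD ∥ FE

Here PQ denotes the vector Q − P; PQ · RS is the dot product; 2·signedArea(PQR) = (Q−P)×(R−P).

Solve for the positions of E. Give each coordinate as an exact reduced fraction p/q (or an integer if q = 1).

E = (19/6, 10)

1. E_x = 19/6  [FC ∥ ED ∩ CD ∥ FE]
2. E_y = 10  [FC ∥ ED ∩ CD ∥ FE]
   → E = (19/6, 10)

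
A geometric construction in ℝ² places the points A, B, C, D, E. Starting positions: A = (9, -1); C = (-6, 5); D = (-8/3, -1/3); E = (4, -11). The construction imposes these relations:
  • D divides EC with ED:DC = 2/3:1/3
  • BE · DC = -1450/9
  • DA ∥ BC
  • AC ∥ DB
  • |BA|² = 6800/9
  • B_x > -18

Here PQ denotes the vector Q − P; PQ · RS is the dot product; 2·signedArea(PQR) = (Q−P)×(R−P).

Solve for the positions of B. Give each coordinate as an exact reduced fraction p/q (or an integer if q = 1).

1. B_x = -53/3  [DA ∥ BC ∩ AC ∥ DB]
2. B_y = 17/3  [DA ∥ BC ∩ AC ∥ DB]
   → B = (-53/3, 17/3)

B = (-53/3, 17/3)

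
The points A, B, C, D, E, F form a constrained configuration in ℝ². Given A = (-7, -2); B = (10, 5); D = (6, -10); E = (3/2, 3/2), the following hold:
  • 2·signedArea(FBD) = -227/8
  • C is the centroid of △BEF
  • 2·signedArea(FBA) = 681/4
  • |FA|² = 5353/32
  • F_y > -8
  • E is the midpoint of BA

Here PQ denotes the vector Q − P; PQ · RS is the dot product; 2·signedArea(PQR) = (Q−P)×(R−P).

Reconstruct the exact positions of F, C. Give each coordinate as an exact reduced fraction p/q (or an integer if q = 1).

C = (131/24, -5/24)
F = (39/8, -57/8)

1. F_x = 39/8  [2·signedArea(FBD) = -227/8 ∩ 2·signedArea(FBA) = 681/4]
2. F_y = -57/8  [2·signedArea(FBD) = -227/8 ∩ 2·signedArea(FBA) = 681/4]
   → F = (39/8, -57/8)
3. C_x = 131/24  [C is the centroid of △BEF]
4. C_y = -5/24  [C is the centroid of △BEF]
   → C = (131/24, -5/24)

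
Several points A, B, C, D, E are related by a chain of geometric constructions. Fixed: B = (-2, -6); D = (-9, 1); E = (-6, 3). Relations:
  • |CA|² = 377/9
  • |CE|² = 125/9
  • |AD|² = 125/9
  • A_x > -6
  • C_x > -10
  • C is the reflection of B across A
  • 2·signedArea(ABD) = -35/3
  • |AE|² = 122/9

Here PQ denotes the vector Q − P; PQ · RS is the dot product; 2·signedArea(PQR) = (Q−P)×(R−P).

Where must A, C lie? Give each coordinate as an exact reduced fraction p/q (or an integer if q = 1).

1. A_x = -17/3  [line -7·x + -7·y + -133/3 = 0 ∩ |AE|² = 122/9]
2. A_y = -2/3  [line -7·x + -7·y + -133/3 = 0 ∩ |AE|² = 122/9]
   → A = (-17/3, -2/3)
3. C_x = -28/3  [C is the reflection of B across A]
4. C_y = 14/3  [C is the reflection of B across A]
   → C = (-28/3, 14/3)

A = (-17/3, -2/3)
C = (-28/3, 14/3)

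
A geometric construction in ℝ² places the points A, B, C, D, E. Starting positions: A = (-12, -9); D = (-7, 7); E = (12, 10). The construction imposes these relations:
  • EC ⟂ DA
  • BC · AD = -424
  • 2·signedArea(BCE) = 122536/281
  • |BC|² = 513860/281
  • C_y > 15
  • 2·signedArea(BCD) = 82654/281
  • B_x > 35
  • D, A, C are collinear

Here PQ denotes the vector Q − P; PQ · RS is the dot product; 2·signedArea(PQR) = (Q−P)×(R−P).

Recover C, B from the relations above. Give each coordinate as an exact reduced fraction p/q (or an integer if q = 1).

B = (36, 29)
C = (-1252/281, 4255/281)

1. C_x = -1252/281  [D, A, C are collinear ∩ EC ⟂ DA]
2. C_y = 4255/281  [D, A, C are collinear ∩ EC ⟂ DA]
   → C = (-1252/281, 4255/281)
3. B_x = 36  [2·signedArea(BCE) = 122536/281 ∩ 2·signedArea(BCD) = 82654/281]
4. B_y = 29  [2·signedArea(BCE) = 122536/281 ∩ 2·signedArea(BCD) = 82654/281]
   → B = (36, 29)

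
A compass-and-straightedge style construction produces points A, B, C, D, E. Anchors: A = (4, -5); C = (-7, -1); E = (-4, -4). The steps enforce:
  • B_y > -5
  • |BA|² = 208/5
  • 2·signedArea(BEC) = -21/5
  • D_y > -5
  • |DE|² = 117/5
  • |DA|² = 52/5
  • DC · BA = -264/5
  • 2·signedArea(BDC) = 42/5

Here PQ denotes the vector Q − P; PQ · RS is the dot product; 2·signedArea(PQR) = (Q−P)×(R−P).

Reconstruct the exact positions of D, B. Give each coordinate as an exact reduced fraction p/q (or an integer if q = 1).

B = (-12/5, -21/5)
D = (4/5, -23/5)

1. B_x = -12/5  [line -3·x + -3·y + -99/5 = 0 ∩ |BA|² = 208/5]
2. B_y = -21/5  [line -3·x + -3·y + -99/5 = 0 ∩ |BA|² = 208/5]
   → B = (-12/5, -21/5)
3. D_x = 4/5  [DC · BA = -264/5 ∩ 2·signedArea(BDC) = 42/5]
4. D_y = -23/5  [DC · BA = -264/5 ∩ 2·signedArea(BDC) = 42/5]
   → D = (4/5, -23/5)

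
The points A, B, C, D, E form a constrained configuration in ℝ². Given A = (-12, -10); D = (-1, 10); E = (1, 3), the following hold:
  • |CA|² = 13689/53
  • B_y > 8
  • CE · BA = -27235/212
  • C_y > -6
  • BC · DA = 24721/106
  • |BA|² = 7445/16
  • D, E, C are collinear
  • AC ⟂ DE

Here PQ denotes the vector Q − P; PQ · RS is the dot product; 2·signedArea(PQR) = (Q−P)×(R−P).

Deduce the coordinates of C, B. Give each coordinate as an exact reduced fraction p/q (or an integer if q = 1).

B = (-1/2, 33/4)
C = (183/53, -296/53)

1. C_x = 183/53  [D, E, C are collinear ∩ AC ⟂ DE]
2. C_y = -296/53  [D, E, C are collinear ∩ AC ⟂ DE]
   → C = (183/53, -296/53)
3. B_x = -1/2  [BC · DA = 24721/106 ∩ CE · BA = -27235/212]
4. B_y = 33/4  [BC · DA = 24721/106 ∩ CE · BA = -27235/212]
   → B = (-1/2, 33/4)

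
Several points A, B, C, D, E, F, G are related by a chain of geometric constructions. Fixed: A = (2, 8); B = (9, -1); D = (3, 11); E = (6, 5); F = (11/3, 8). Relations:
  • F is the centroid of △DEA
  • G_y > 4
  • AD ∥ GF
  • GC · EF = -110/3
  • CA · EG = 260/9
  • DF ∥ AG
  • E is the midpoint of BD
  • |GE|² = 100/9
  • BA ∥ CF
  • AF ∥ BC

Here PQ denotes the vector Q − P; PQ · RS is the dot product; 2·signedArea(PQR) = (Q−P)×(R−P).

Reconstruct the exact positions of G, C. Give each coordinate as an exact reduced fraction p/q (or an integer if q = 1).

1. G_x = 8/3  [AD ∥ GF ∩ DF ∥ AG]
2. G_y = 5  [AD ∥ GF ∩ DF ∥ AG]
   → G = (8/3, 5)
3. C_x = 32/3  [BA ∥ CF ∩ AF ∥ BC]
4. C_y = -1  [BA ∥ CF ∩ AF ∥ BC]
   → C = (32/3, -1)

C = (32/3, -1)
G = (8/3, 5)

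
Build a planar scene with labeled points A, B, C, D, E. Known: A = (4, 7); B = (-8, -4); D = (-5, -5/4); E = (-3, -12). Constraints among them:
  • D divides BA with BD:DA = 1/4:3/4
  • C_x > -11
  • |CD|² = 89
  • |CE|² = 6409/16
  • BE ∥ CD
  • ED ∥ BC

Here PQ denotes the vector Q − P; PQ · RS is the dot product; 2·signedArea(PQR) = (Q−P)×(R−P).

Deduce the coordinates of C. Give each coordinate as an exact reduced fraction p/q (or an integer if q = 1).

1. C_x = -10  [BE ∥ CD ∩ ED ∥ BC]
2. C_y = 27/4  [BE ∥ CD ∩ ED ∥ BC]
   → C = (-10, 27/4)

C = (-10, 27/4)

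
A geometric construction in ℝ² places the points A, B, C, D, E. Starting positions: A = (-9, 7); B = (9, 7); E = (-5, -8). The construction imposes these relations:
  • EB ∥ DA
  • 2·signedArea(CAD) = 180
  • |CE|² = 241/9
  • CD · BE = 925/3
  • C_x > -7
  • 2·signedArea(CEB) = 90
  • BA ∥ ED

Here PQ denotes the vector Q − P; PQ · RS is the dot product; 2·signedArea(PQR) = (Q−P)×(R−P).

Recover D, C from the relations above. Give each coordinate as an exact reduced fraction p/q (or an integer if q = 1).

1. D_x = -23  [EB ∥ DA ∩ BA ∥ ED]
2. D_y = -8  [EB ∥ DA ∩ BA ∥ ED]
   → D = (-23, -8)
3. C_x = -19/3  [2·signedArea(CAD) = 180 ∩ CD · BE = 925/3]
4. C_y = -3  [2·signedArea(CAD) = 180 ∩ CD · BE = 925/3]
   → C = (-19/3, -3)

C = (-19/3, -3)
D = (-23, -8)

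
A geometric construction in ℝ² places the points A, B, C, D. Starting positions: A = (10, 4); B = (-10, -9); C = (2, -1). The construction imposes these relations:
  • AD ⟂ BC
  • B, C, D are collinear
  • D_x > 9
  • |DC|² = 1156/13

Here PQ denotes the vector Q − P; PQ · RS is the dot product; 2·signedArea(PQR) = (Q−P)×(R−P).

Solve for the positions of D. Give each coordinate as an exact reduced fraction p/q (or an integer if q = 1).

1. D_x = 128/13  [B, C, D are collinear ∩ AD ⟂ BC]
2. D_y = 55/13  [B, C, D are collinear ∩ AD ⟂ BC]
   → D = (128/13, 55/13)

D = (128/13, 55/13)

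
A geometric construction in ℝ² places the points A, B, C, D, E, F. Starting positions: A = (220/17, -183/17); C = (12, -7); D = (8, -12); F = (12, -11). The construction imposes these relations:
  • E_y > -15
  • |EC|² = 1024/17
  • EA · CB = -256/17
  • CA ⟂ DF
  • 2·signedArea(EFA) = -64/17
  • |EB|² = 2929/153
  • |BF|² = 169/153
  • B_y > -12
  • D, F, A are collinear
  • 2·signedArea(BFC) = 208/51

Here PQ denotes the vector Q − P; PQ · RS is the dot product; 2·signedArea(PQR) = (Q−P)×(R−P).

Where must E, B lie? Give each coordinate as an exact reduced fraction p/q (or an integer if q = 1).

B = (560/51, -574/51)
E = (236/17, -247/17)

1. E_x = 236/17  [line -4/17·x + 16/17·y + 288/17 = 0 ∩ |EC|² = 1024/17]
2. E_y = -247/17  [line -4/17·x + 16/17·y + 288/17 = 0 ∩ |EC|² = 1024/17]
   → E = (236/17, -247/17)
3. B_x = 560/51  [2·signedArea(BFC) = 208/51 ∩ EA · CB = -256/17]
4. B_y = -574/51  [2·signedArea(BFC) = 208/51 ∩ EA · CB = -256/17]
   → B = (560/51, -574/51)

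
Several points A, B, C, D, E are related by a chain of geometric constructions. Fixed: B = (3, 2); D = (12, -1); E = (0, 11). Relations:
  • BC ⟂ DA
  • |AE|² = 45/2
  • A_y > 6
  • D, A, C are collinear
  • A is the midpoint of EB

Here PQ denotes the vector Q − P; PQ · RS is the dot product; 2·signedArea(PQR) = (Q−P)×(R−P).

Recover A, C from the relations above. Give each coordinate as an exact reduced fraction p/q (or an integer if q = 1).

A = (3/2, 13/2)
C = (171/37, 158/37)

1. A_x = 3/2  [A is the midpoint of EB]
2. A_y = 13/2  [A is the midpoint of EB]
   → A = (3/2, 13/2)
3. C_x = 171/37  [D, A, C are collinear ∩ BC ⟂ DA]
4. C_y = 158/37  [D, A, C are collinear ∩ BC ⟂ DA]
   → C = (171/37, 158/37)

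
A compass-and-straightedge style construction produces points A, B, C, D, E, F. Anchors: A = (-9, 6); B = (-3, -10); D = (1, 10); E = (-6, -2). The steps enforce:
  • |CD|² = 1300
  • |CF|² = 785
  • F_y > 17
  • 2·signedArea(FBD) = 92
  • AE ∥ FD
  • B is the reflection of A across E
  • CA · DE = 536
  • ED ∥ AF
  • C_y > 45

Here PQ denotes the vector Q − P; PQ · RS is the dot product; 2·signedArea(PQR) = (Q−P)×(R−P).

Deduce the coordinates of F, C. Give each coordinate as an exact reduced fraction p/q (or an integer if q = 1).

1. F_x = -2  [AE ∥ FD ∩ ED ∥ AF]
2. F_y = 18  [AE ∥ FD ∩ ED ∥ AF]
   → F = (-2, 18)
3. C_x = -1  [line 7·x + 12·y + -545 = 0 ∩ |CD|² = 1300]
4. C_y = 46  [line 7·x + 12·y + -545 = 0 ∩ |CD|² = 1300]
   → C = (-1, 46)

C = (-1, 46)
F = (-2, 18)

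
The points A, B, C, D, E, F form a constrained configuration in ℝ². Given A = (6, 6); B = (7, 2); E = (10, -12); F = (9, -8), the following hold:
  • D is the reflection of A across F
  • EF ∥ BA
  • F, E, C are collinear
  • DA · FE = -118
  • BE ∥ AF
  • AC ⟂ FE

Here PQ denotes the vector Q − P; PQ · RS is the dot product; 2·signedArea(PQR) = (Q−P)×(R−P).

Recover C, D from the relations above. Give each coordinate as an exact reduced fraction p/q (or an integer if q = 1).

C = (94/17, 100/17)
D = (12, -22)

1. C_x = 94/17  [F, E, C are collinear ∩ AC ⟂ FE]
2. C_y = 100/17  [F, E, C are collinear ∩ AC ⟂ FE]
   → C = (94/17, 100/17)
3. D_x = 12  [D is the reflection of A across F]
4. D_y = -22  [D is the reflection of A across F]
   → D = (12, -22)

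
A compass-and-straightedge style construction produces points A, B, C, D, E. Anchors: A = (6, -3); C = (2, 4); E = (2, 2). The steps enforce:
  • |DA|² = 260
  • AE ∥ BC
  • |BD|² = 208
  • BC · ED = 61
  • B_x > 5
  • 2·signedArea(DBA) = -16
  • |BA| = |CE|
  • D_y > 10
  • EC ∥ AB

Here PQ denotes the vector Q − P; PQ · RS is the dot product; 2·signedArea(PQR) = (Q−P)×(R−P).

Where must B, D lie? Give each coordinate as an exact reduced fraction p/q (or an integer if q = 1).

1. B_x = 6  [AE ∥ BC ∩ EC ∥ AB]
2. B_y = -1  [AE ∥ BC ∩ EC ∥ AB]
   → B = (6, -1)
3. D_x = -2  [2·signedArea(DBA) = -16 ∩ BC · ED = 61]
4. D_y = 11  [2·signedArea(DBA) = -16 ∩ BC · ED = 61]
   → D = (-2, 11)

B = (6, -1)
D = (-2, 11)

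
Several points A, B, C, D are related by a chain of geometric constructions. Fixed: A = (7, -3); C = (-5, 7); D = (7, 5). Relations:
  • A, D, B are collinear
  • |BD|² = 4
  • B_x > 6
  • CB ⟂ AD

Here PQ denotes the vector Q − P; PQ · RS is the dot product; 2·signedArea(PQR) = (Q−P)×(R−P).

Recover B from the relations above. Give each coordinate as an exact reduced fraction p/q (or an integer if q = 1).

1. B_x = 7  [A, D, B are collinear ∩ CB ⟂ AD]
2. B_y = 7  [A, D, B are collinear ∩ CB ⟂ AD]
   → B = (7, 7)

B = (7, 7)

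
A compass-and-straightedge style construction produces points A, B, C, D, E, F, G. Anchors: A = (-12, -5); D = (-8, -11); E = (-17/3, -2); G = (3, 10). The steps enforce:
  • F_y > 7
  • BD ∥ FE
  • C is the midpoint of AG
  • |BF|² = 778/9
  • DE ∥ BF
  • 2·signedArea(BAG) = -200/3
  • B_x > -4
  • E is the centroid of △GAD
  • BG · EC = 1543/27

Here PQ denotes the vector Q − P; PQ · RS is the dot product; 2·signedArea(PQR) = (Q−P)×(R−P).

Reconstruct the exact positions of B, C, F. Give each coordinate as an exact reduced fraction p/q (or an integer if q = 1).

B = (-32/9, -1)
C = (-9/2, 5/2)
F = (-11/9, 8)

1. C_x = -9/2  [C is the midpoint of AG]
2. C_y = 5/2  [C is the midpoint of AG]
   → C = (-9/2, 5/2)
3. B_x = -32/9  [2·signedArea(BAG) = -200/3 ∩ BG · EC = 1543/27]
4. B_y = -1  [2·signedArea(BAG) = -200/3 ∩ BG · EC = 1543/27]
   → B = (-32/9, -1)
5. F_x = -11/9  [BD ∥ FE ∩ DE ∥ BF]
6. F_y = 8  [BD ∥ FE ∩ DE ∥ BF]
   → F = (-11/9, 8)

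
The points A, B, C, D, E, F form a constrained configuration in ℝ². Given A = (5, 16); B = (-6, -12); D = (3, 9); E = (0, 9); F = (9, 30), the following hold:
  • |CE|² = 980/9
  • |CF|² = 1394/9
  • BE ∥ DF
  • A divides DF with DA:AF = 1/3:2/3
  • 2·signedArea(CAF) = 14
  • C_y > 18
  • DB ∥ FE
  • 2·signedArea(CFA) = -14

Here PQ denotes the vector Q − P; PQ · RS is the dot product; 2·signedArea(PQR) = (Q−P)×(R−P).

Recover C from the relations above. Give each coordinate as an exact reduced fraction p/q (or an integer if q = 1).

C = (14/3, 55/3)

1. C_x = 14/3  [line 14·x + -4·y + 8 = 0 ∩ |CE|² = 980/9]
2. C_y = 55/3  [line 14·x + -4·y + 8 = 0 ∩ |CE|² = 980/9]
   → C = (14/3, 55/3)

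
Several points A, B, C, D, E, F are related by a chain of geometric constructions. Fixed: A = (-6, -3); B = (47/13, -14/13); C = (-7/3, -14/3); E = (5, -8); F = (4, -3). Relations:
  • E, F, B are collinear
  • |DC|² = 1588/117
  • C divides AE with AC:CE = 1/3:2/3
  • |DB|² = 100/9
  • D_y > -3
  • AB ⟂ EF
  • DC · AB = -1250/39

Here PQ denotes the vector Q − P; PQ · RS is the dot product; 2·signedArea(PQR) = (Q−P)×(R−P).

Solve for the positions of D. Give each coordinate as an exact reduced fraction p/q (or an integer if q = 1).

D = (7/13, -92/39)

1. D_x = 7/13  [line -125/13·x + -25/13·y + 25/39 = 0 ∩ |DC|² = 1588/117]
2. D_y = -92/39  [line -125/13·x + -25/13·y + 25/39 = 0 ∩ |DC|² = 1588/117]
   → D = (7/13, -92/39)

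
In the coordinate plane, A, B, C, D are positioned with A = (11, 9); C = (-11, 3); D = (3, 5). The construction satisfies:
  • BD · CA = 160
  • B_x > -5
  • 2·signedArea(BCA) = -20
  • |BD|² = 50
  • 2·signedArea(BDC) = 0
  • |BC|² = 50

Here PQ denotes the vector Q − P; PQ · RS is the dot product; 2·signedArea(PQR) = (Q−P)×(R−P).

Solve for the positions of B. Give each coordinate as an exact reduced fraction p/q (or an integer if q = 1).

B = (-4, 4)

1. B_x = -4  [2·signedArea(BDC) = 0 ∩ BD · CA = 160]
2. B_y = 4  [2·signedArea(BDC) = 0 ∩ BD · CA = 160]
   → B = (-4, 4)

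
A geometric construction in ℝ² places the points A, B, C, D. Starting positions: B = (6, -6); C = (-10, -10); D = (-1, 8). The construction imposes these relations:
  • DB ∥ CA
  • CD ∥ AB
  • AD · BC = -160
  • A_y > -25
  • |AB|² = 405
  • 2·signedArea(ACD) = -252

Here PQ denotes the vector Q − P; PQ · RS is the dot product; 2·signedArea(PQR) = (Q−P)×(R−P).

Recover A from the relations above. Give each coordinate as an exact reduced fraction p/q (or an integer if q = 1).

A = (-3, -24)

1. A_x = -3  [CD ∥ AB ∩ DB ∥ CA]
2. A_y = -24  [CD ∥ AB ∩ DB ∥ CA]
   → A = (-3, -24)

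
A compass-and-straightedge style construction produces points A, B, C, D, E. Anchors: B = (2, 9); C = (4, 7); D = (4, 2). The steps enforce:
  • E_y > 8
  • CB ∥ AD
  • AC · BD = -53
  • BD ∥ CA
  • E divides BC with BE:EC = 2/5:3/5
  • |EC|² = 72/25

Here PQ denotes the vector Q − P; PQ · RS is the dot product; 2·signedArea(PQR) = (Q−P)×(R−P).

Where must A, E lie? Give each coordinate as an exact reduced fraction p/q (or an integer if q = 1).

1. A_x = 6  [CB ∥ AD ∩ BD ∥ CA]
2. A_y = 0  [CB ∥ AD ∩ BD ∥ CA]
   → A = (6, 0)
3. E_x = 14/5  [E divides BC with BE:EC = 2/5:3/5]
4. E_y = 41/5  [E divides BC with BE:EC = 2/5:3/5]
   → E = (14/5, 41/5)

A = (6, 0)
E = (14/5, 41/5)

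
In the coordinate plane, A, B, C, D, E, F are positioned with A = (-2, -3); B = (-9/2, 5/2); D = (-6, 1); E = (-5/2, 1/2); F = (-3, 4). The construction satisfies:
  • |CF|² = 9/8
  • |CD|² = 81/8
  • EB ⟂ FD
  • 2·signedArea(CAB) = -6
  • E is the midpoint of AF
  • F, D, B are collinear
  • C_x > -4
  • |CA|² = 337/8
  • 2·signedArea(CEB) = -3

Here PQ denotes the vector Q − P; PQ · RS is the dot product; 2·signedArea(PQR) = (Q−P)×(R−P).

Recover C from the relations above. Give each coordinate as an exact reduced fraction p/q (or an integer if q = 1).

1. C_x = -15/4  [2·signedArea(CAB) = -6 ∩ 2·signedArea(CEB) = -3]
2. C_y = 13/4  [2·signedArea(CAB) = -6 ∩ 2·signedArea(CEB) = -3]
   → C = (-15/4, 13/4)

C = (-15/4, 13/4)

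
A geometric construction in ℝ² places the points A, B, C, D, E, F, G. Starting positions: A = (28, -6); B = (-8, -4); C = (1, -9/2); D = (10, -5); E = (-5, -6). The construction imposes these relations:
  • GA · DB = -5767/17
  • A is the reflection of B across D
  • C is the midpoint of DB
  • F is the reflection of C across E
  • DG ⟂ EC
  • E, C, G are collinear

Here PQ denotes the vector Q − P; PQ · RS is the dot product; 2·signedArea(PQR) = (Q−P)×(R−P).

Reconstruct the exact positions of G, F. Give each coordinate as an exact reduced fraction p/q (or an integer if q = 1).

1. G_x = 159/17  [E, C, G are collinear ∩ DG ⟂ EC]
2. G_y = -41/17  [E, C, G are collinear ∩ DG ⟂ EC]
   → G = (159/17, -41/17)
3. F_x = -11  [F is the reflection of C across E]
4. F_y = -15/2  [F is the reflection of C across E]
   → F = (-11, -15/2)

F = (-11, -15/2)
G = (159/17, -41/17)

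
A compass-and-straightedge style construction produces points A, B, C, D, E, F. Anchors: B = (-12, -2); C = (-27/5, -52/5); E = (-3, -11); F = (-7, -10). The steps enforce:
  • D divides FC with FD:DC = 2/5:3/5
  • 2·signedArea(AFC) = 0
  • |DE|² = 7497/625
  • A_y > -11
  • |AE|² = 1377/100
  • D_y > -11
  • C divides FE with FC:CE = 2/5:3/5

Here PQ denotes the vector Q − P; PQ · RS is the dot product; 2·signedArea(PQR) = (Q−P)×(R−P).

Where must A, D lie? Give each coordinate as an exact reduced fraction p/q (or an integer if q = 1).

1. A_x = -33/5  [line 2/5·x + 8/5·y + 94/5 = 0 ∩ |AE|² = 1377/100]
2. A_y = -101/10  [line 2/5·x + 8/5·y + 94/5 = 0 ∩ |AE|² = 1377/100]
   → A = (-33/5, -101/10)
3. D_x = -159/25  [D divides FC with FD:DC = 2/5:3/5]
4. D_y = -254/25  [D divides FC with FD:DC = 2/5:3/5]
   → D = (-159/25, -254/25)

A = (-33/5, -101/10)
D = (-159/25, -254/25)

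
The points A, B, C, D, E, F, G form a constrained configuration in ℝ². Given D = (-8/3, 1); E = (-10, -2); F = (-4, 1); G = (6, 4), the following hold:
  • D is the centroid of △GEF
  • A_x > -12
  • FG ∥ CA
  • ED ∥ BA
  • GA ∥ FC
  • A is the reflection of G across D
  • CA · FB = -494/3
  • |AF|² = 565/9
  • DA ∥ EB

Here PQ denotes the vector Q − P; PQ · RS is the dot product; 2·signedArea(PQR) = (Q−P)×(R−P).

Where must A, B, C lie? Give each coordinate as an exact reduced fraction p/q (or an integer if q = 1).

1. A_x = -34/3  [A is the reflection of G across D]
2. A_y = -2  [A is the reflection of G across D]
   → A = (-34/3, -2)
3. B_x = -56/3  [ED ∥ BA ∩ DA ∥ EB]
4. B_y = -5  [ED ∥ BA ∩ DA ∥ EB]
   → B = (-56/3, -5)
5. C_x = -64/3  [FG ∥ CA ∩ GA ∥ FC]
6. C_y = -5  [FG ∥ CA ∩ GA ∥ FC]
   → C = (-64/3, -5)

A = (-34/3, -2)
B = (-56/3, -5)
C = (-64/3, -5)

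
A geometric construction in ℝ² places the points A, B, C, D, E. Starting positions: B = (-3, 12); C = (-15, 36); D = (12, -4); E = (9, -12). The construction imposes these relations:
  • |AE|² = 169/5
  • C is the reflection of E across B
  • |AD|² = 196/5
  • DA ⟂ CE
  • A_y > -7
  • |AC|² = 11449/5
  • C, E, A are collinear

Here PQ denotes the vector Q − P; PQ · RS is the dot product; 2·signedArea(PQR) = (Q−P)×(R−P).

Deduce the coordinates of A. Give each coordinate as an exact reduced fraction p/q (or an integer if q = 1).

1. A_x = 32/5  [C, E, A are collinear ∩ DA ⟂ CE]
2. A_y = -34/5  [C, E, A are collinear ∩ DA ⟂ CE]
   → A = (32/5, -34/5)

A = (32/5, -34/5)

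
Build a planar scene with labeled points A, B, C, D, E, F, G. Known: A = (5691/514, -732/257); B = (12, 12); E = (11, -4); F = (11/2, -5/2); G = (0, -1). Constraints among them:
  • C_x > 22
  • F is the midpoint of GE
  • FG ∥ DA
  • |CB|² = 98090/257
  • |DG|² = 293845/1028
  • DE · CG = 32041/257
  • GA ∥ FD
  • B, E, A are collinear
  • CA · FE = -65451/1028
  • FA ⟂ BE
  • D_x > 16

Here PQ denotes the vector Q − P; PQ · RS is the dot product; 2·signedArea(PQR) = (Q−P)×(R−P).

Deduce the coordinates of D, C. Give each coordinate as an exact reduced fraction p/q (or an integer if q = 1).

1. D_x = 4259/257  [FG ∥ DA ∩ GA ∥ FD]
2. D_y = -2235/514  [FG ∥ DA ∩ GA ∥ FD]
   → D = (4259/257, -2235/514)
3. C_x = 5691/257  [CA · FE = -65451/1028 ∩ DE · CG = 32041/257]
4. C_y = -1207/257  [CA · FE = -65451/1028 ∩ DE · CG = 32041/257]
   → C = (5691/257, -1207/257)

C = (5691/257, -1207/257)
D = (4259/257, -2235/514)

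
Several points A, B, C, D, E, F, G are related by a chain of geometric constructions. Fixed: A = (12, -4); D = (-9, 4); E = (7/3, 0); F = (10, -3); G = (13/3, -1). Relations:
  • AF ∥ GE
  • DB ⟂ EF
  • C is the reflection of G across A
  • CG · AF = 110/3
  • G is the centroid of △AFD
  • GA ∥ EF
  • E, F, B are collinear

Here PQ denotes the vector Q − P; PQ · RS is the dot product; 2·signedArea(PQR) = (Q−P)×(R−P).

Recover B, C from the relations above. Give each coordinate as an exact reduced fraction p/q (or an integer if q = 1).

1. B_x = -540/61  [E, F, B are collinear ∩ DB ⟂ EF]
2. B_y = 267/61  [E, F, B are collinear ∩ DB ⟂ EF]
   → B = (-540/61, 267/61)
3. C_x = 59/3  [C is the reflection of G across A]
4. C_y = -7  [C is the reflection of G across A]
   → C = (59/3, -7)

B = (-540/61, 267/61)
C = (59/3, -7)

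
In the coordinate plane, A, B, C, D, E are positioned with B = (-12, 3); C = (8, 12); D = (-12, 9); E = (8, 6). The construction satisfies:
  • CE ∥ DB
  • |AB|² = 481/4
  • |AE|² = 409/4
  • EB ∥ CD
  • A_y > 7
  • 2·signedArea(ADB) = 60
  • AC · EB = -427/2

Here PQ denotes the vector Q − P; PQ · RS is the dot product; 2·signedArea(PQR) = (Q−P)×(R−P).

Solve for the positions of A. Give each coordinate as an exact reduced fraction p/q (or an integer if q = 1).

1. A_x = -2  [2·signedArea(ADB) = 60 ∩ AC · EB = -427/2]
2. A_y = 15/2  [2·signedArea(ADB) = 60 ∩ AC · EB = -427/2]
   → A = (-2, 15/2)

A = (-2, 15/2)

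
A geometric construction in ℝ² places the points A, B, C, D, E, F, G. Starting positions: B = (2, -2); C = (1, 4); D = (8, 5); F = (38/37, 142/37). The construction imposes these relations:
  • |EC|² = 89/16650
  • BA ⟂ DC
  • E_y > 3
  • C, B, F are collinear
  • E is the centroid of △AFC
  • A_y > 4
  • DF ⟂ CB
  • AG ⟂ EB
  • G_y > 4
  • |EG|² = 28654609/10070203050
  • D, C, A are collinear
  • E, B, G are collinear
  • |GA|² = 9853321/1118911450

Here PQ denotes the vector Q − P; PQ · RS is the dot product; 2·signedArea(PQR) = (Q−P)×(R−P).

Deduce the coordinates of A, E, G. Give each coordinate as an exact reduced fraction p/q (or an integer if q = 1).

A = (57/50, 201/50)
E = (1953/1850, 21937/5550)
G = (117185591/111891145, 448157253/111891145)

1. A_x = 57/50  [D, C, A are collinear ∩ BA ⟂ DC]
2. A_y = 201/50  [D, C, A are collinear ∩ BA ⟂ DC]
   → A = (57/50, 201/50)
3. E_x = 1953/1850  [E is the centroid of △AFC]
4. E_y = 21937/5550  [E is the centroid of △AFC]
   → E = (1953/1850, 21937/5550)
5. G_x = 117185591/111891145  [E, B, G are collinear ∩ AG ⟂ EB]
6. G_y = 448157253/111891145  [E, B, G are collinear ∩ AG ⟂ EB]
   → G = (117185591/111891145, 448157253/111891145)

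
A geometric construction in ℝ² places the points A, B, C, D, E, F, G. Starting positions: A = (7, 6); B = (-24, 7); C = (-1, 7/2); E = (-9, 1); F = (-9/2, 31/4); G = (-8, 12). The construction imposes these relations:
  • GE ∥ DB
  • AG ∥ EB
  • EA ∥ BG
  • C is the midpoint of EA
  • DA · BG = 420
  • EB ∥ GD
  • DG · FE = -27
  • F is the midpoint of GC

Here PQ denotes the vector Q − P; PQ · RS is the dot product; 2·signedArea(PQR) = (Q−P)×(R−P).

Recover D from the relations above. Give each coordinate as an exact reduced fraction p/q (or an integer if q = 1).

D = (-23, 18)

1. D_x = -23  [GE ∥ DB ∩ EB ∥ GD]
2. D_y = 18  [GE ∥ DB ∩ EB ∥ GD]
   → D = (-23, 18)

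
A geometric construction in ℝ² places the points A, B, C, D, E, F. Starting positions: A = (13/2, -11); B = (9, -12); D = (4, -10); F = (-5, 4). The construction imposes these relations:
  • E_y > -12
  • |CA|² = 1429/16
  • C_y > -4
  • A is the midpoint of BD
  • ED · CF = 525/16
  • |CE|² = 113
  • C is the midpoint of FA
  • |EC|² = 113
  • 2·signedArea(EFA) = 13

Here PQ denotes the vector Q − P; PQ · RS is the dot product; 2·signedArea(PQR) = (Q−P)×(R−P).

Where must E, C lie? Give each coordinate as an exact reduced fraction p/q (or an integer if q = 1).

C = (3/4, -7/2)
E = (31/4, -23/2)

1. C_x = 3/4  [C is the midpoint of FA]
2. C_y = -7/2  [C is the midpoint of FA]
   → C = (3/4, -7/2)
3. E_x = 31/4  [ED · CF = 525/16 ∩ 2·signedArea(EFA) = 13]
4. E_y = -23/2  [ED · CF = 525/16 ∩ 2·signedArea(EFA) = 13]
   → E = (31/4, -23/2)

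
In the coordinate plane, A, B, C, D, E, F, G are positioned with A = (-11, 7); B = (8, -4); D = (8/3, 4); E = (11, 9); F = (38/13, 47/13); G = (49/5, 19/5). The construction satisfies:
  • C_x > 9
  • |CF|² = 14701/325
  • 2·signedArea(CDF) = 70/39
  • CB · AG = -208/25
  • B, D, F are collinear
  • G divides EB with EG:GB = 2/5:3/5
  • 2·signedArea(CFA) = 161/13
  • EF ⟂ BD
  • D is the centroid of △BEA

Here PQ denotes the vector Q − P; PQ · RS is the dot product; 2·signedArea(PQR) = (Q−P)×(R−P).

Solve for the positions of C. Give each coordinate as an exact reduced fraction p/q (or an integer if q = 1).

1. C_x = 46/5  [CB · AG = -208/25 ∩ 2·signedArea(CDF) = 70/39]
2. C_y = 6/5  [CB · AG = -208/25 ∩ 2·signedArea(CDF) = 70/39]
   → C = (46/5, 6/5)

C = (46/5, 6/5)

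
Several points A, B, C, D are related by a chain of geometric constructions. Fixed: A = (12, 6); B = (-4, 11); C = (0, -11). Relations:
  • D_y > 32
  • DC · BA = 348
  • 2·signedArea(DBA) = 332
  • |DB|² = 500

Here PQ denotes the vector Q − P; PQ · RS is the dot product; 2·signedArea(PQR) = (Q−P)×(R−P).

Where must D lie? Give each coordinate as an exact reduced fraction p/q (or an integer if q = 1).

D = (-8, 33)

1. D_x = -8  [2·signedArea(DBA) = 332 ∩ DC · BA = 348]
2. D_y = 33  [2·signedArea(DBA) = 332 ∩ DC · BA = 348]
   → D = (-8, 33)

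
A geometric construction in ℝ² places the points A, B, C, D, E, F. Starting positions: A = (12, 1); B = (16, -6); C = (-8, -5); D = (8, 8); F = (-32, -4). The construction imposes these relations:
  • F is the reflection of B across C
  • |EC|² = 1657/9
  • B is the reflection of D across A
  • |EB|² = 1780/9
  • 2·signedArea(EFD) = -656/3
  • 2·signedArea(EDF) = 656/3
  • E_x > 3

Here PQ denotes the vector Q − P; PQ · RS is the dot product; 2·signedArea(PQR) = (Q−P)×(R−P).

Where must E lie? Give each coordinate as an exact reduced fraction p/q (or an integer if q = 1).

E = (4, 4/3)

1. E_x = 4  [line -12·x + 40·y + -16/3 = 0 ∩ |EC|² = 1657/9]
2. E_y = 4/3  [line -12·x + 40·y + -16/3 = 0 ∩ |EC|² = 1657/9]
   → E = (4, 4/3)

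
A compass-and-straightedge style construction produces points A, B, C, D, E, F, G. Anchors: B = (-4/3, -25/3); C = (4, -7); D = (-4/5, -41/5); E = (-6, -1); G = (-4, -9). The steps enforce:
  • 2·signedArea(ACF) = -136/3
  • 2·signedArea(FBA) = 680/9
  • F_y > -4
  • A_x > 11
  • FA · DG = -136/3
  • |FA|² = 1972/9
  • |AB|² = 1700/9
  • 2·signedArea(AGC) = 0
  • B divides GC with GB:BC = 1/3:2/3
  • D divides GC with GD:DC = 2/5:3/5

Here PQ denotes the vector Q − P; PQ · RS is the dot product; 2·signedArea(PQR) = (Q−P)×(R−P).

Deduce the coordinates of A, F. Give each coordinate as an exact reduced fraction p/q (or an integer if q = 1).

1. A_x = 12  [line -2·x + 8·y + 64 = 0 ∩ |AB|² = 1700/9]
2. A_y = -5  [line -2·x + 8·y + 64 = 0 ∩ |AB|² = 1700/9]
   → A = (12, -5)
3. F_x = -8/3  [FA · DG = -136/3 ∩ 2·signedArea(ACF) = -136/3]
4. F_y = -3  [FA · DG = -136/3 ∩ 2·signedArea(ACF) = -136/3]
   → F = (-8/3, -3)

A = (12, -5)
F = (-8/3, -3)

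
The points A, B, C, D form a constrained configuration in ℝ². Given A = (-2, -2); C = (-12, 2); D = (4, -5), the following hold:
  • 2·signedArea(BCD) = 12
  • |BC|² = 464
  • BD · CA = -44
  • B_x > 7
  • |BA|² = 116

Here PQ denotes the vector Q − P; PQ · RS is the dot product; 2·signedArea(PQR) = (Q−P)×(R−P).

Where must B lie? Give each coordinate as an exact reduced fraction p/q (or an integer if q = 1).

1. B_x = 8  [2·signedArea(BCD) = 12 ∩ BD · CA = -44]
2. B_y = -6  [2·signedArea(BCD) = 12 ∩ BD · CA = -44]
   → B = (8, -6)

B = (8, -6)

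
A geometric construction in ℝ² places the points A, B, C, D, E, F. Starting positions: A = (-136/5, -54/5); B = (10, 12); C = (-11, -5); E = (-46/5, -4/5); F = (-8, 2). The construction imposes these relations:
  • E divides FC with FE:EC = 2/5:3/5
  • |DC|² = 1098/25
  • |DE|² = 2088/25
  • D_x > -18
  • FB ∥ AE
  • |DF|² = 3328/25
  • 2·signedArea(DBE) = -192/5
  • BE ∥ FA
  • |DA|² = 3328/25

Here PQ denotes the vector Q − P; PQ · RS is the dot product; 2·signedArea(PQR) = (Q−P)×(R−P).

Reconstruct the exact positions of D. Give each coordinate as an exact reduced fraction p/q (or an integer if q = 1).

D = (-88/5, -22/5)

1. D_x = -88/5  [line 64/5·x + -96/5·y + 704/5 = 0 ∩ |DA|² = 3328/25]
2. D_y = -22/5  [line 64/5·x + -96/5·y + 704/5 = 0 ∩ |DA|² = 3328/25]
   → D = (-88/5, -22/5)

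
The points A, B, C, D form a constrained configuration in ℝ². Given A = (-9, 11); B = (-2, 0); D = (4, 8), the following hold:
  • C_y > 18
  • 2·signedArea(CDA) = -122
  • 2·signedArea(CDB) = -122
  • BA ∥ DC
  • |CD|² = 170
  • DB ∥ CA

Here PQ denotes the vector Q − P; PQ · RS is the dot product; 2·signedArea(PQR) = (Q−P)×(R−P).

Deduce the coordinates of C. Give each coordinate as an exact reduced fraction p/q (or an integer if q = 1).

C = (-3, 19)

1. C_x = -3  [DB ∥ CA ∩ BA ∥ DC]
2. C_y = 19  [DB ∥ CA ∩ BA ∥ DC]
   → C = (-3, 19)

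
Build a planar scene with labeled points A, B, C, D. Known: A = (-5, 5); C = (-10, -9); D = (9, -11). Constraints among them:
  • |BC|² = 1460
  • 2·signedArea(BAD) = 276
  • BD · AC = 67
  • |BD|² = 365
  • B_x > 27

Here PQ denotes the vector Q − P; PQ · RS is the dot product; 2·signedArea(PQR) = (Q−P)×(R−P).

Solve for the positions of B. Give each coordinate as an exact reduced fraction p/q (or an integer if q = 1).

1. B_x = 28  [2·signedArea(BAD) = 276 ∩ BD · AC = 67]
2. B_y = -13  [2·signedArea(BAD) = 276 ∩ BD · AC = 67]
   → B = (28, -13)

B = (28, -13)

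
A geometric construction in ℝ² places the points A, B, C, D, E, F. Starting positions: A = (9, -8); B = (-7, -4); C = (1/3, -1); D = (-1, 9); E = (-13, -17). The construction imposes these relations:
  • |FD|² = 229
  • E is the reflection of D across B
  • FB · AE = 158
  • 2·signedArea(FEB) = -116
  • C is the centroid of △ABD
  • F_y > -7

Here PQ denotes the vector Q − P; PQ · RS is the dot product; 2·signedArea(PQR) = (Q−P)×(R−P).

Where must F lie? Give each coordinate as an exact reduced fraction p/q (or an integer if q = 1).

1. F_x = 1  [2·signedArea(FEB) = -116 ∩ FB · AE = 158]
2. F_y = -6  [2·signedArea(FEB) = -116 ∩ FB · AE = 158]
   → F = (1, -6)

F = (1, -6)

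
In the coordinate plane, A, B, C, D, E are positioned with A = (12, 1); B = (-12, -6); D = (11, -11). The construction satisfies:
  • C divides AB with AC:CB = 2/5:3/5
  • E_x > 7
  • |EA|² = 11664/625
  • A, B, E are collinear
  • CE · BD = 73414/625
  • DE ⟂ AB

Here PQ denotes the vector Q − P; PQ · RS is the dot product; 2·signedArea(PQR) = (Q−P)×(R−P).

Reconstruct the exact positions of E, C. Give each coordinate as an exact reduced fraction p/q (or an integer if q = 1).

1. E_x = 4908/625  [A, B, E are collinear ∩ DE ⟂ AB]
2. E_y = -131/625  [A, B, E are collinear ∩ DE ⟂ AB]
   → E = (4908/625, -131/625)
3. C_x = 12/5  [C divides AB with AC:CB = 2/5:3/5]
4. C_y = -9/5  [C divides AB with AC:CB = 2/5:3/5]
   → C = (12/5, -9/5)

C = (12/5, -9/5)
E = (4908/625, -131/625)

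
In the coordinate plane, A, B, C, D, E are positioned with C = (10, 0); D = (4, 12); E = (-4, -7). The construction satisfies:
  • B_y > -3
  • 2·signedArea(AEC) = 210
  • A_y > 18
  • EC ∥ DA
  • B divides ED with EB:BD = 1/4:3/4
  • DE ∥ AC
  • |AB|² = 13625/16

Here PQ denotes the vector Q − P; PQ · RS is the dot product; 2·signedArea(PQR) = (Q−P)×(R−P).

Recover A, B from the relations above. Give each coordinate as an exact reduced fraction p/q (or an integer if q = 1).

1. A_x = 18  [DE ∥ AC ∩ EC ∥ DA]
2. A_y = 19  [DE ∥ AC ∩ EC ∥ DA]
   → A = (18, 19)
3. B_x = -2  [B divides ED with EB:BD = 1/4:3/4]
4. B_y = -9/4  [B divides ED with EB:BD = 1/4:3/4]
   → B = (-2, -9/4)

A = (18, 19)
B = (-2, -9/4)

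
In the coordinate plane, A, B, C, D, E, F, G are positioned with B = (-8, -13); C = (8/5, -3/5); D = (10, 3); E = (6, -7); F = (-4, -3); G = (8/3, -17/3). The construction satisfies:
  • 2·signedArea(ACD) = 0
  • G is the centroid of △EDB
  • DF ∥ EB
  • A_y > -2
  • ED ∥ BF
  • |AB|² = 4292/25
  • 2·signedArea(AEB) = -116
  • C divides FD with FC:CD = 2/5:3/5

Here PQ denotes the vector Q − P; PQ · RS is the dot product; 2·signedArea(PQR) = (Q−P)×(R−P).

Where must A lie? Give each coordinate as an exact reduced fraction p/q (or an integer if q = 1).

1. A_x = -6/5  [line -18/5·x + 42/5·y + 54/5 = 0 ∩ |AB|² = 4292/25]
2. A_y = -9/5  [line -18/5·x + 42/5·y + 54/5 = 0 ∩ |AB|² = 4292/25]
   → A = (-6/5, -9/5)

A = (-6/5, -9/5)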